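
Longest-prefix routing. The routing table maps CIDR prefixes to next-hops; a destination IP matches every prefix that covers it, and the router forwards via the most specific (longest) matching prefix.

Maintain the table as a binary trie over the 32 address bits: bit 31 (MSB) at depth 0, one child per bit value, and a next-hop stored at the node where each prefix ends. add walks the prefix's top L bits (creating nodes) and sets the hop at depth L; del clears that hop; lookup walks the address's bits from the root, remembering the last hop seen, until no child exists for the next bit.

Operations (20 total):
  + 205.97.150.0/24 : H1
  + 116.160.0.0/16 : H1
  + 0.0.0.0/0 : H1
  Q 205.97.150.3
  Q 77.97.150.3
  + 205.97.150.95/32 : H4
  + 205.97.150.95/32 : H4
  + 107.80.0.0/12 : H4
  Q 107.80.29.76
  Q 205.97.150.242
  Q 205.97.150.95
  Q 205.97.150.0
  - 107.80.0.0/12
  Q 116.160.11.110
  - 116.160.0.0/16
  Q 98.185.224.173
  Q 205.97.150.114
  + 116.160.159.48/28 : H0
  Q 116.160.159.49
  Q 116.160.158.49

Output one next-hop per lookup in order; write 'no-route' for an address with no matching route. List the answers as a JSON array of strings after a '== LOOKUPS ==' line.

Trace:
  add 205.97.150.0/24 -> H1 at depth 24
  add 116.160.0.0/16 -> H1 at depth 16
  add 0.0.0.0/0 -> H1 at depth 0
  ? 205.97.150.3  path d0:H1→d1:-→d2:-→d3:-→d4:-→d5:-→d6:-→d7:-→d8:-→d9:-→d10:-→d11:-→d12:-→d13:-→d14:-→d15:-→d16:-→d17:-→d18:-→d19:-→d20:-→d21:-→d22:-→d23:-→d24:H1  best=H1
  ? 77.97.150.3  path d0:H1→d1:-→d2:-  best=H1
  add 205.97.150.95/32 -> H4 at depth 32
  add 205.97.150.95/32 -> H4 at depth 32
  add 107.80.0.0/12 -> H4 at depth 12
  ? 107.80.29.76  path d0:H1→d1:-→d2:-→d3:-→d4:-→d5:-→d6:-→d7:-→d8:-→d9:-→d10:-→d11:-→d12:H4  best=H4
  ? 205.97.150.242  path d0:H1→d1:-→d2:-→d3:-→d4:-→d5:-→d6:-→d7:-→d8:-→d9:-→d10:-→d11:-→d12:-→d13:-→d14:-→d15:-→d16:-→d17:-→d18:-→d19:-→d20:-→d21:-→d22:-→d23:-→d24:H1  best=H1
  ? 205.97.150.95  path d0:H1→d1:-→d2:-→d3:-→d4:-→d5:-→d6:-→d7:-→d8:-→d9:-→d10:-→d11:-→d12:-→d13:-→d14:-→d15:-→d16:-→d17:-→d18:-→d19:-→d20:-→d21:-→d22:-→d23:-→d24:H1→d25:-→d26:-→d27:-→d28:-→d29:-→d30:-→d31:-→d32:H4  best=H4
  ? 205.97.150.0  path d0:H1→d1:-→d2:-→d3:-→d4:-→d5:-→d6:-→d7:-→d8:-→d9:-→d10:-→d11:-→d12:-→d13:-→d14:-→d15:-→d16:-→d17:-→d18:-→d19:-→d20:-→d21:-→d22:-→d23:-→d24:H1→d25:-  best=H1
  del 107.80.0.0/12 (clear depth 12)
  ? 116.160.11.110  path d0:H1→d1:-→d2:-→d3:-→d4:-→d5:-→d6:-→d7:-→d8:-→d9:-→d10:-→d11:-→d12:-→d13:-→d14:-→d15:-→d16:H1  best=H1
  del 116.160.0.0/16 (clear depth 16)
  ? 98.185.224.173  path d0:H1→d1:-→d2:-→d3:-→d4:-  best=H1
  ? 205.97.150.114  path d0:H1→d1:-→d2:-→d3:-→d4:-→d5:-→d6:-→d7:-→d8:-→d9:-→d10:-→d11:-→d12:-→d13:-→d14:-→d15:-→d16:-→d17:-→d18:-→d19:-→d20:-→d21:-→d22:-→d23:-→d24:H1→d25:-→d26:-  best=H1
  add 116.160.159.48/28 -> H0 at depth 28
  ? 116.160.159.49  path d0:H1→d1:-→d2:-→d3:-→d4:-→d5:-→d6:-→d7:-→d8:-→d9:-→d10:-→d11:-→d12:-→d13:-→d14:-→d15:-→d16:-→d17:-→d18:-→d19:-→d20:-→d21:-→d22:-→d23:-→d24:-→d25:-→d26:-→d27:-→d28:H0  best=H0
  ? 116.160.158.49  path d0:H1→d1:-→d2:-→d3:-→d4:-→d5:-→d6:-→d7:-→d8:-→d9:-→d10:-→d11:-→d12:-→d13:-→d14:-→d15:-→d16:-→d17:-→d18:-→d19:-→d20:-→d21:-→d22:-→d23:-  best=H1

== LOOKUPS ==
["H1","H1","H4","H1","H4","H1","H1","H1","H1","H0","H1"]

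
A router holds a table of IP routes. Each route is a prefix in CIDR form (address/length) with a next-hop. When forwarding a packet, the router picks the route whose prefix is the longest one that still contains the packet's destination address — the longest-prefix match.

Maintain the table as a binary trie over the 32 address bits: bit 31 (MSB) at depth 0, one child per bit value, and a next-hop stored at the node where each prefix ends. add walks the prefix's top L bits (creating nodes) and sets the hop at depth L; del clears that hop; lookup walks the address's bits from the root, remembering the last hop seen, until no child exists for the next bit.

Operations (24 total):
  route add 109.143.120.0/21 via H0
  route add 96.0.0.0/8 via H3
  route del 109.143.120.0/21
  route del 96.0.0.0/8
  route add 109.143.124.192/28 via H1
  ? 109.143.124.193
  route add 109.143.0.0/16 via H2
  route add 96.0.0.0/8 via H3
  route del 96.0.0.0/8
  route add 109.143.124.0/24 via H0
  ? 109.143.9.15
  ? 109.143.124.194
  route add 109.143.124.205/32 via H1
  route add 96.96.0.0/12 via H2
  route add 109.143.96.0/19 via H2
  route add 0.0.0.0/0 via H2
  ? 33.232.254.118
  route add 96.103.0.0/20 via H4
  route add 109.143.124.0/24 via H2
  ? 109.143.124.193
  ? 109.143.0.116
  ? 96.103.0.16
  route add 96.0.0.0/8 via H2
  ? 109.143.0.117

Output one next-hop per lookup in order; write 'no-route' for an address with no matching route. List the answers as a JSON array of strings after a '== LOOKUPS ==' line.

Process each operation:
  + 109.143.120.0/21 (H0) depth=21
  + 96.0.0.0/8 (H3) depth=8
  - 109.143.120.0/21 clear@21
  - 96.0.0.0/8 clear@8
  + 109.143.124.192/28 (H1) depth=28
  ? 109.143.124.193  path d0:-→d1:-→d2:-→d3:-→d4:-→d5:-→d6:-→d7:-→d8:-→d9:-→d10:-→d11:-→d12:-→d13:-→d14:-→d15:-→d16:-→d17:-→d18:-→d19:-→d20:-→d21:-→d22:-→d23:-→d24:-→d25:-→d26:-→d27:-→d28:H1  best=H1
  + 109.143.0.0/16 (H2) depth=16
  + 96.0.0.0/8 (H3) depth=8
  - 96.0.0.0/8 clear@8
  + 109.143.124.0/24 (H0) depth=24
  ? 109.143.9.15  path d0:-→d1:-→d2:-→d3:-→d4:-→d5:-→d6:-→d7:-→d8:-→d9:-→d10:-→d11:-→d12:-→d13:-→d14:-→d15:-→d16:H2→d17:-  best=H2
  ? 109.143.124.194  path d0:-→d1:-→d2:-→d3:-→d4:-→d5:-→d6:-→d7:-→d8:-→d9:-→d10:-→d11:-→d12:-→d13:-→d14:-→d15:-→d16:H2→d17:-→d18:-→d19:-→d20:-→d21:-→d22:-→d23:-→d24:H0→d25:-→d26:-→d27:-→d28:H1  best=H1
  + 109.143.124.205/32 (H1) depth=32
  + 96.96.0.0/12 (H2) depth=12
  + 109.143.96.0/19 (H2) depth=19
  + 0.0.0.0/0 (H2) depth=0
  ? 33.232.254.118  path d0:H2→d1:-  best=H2
  + 96.103.0.0/20 (H4) depth=20
  + 109.143.124.0/24 (H2) depth=24
  ? 109.143.124.193  path d0:H2→d1:-→d2:-→d3:-→d4:-→d5:-→d6:-→d7:-→d8:-→d9:-→d10:-→d11:-→d12:-→d13:-→d14:-→d15:-→d16:H2→d17:-→d18:-→d19:H2→d20:-→d21:-→d22:-→d23:-→d24:H2→d25:-→d26:-→d27:-→d28:H1  best=H1
  ? 109.143.0.116  path d0:H2→d1:-→d2:-→d3:-→d4:-→d5:-→d6:-→d7:-→d8:-→d9:-→d10:-→d11:-→d12:-→d13:-→d14:-→d15:-→d16:H2→d17:-  best=H2
  ? 96.103.0.16  path d0:H2→d1:-→d2:-→d3:-→d4:-→d5:-→d6:-→d7:-→d8:-→d9:-→d10:-→d11:-→d12:H2→d13:-→d14:-→d15:-→d16:-→d17:-→d18:-→d19:-→d20:H4  best=H4
  + 96.0.0.0/8 (H2) depth=8
  ? 109.143.0.117  path d0:H2→d1:-→d2:-→d3:-→d4:-→d5:-→d6:-→d7:-→d8:-→d9:-→d10:-→d11:-→d12:-→d13:-→d14:-→d15:-→d16:H2→d17:-  best=H2

== LOOKUPS ==
["H1","H2","H1","H2","H1","H2","H4","H2"]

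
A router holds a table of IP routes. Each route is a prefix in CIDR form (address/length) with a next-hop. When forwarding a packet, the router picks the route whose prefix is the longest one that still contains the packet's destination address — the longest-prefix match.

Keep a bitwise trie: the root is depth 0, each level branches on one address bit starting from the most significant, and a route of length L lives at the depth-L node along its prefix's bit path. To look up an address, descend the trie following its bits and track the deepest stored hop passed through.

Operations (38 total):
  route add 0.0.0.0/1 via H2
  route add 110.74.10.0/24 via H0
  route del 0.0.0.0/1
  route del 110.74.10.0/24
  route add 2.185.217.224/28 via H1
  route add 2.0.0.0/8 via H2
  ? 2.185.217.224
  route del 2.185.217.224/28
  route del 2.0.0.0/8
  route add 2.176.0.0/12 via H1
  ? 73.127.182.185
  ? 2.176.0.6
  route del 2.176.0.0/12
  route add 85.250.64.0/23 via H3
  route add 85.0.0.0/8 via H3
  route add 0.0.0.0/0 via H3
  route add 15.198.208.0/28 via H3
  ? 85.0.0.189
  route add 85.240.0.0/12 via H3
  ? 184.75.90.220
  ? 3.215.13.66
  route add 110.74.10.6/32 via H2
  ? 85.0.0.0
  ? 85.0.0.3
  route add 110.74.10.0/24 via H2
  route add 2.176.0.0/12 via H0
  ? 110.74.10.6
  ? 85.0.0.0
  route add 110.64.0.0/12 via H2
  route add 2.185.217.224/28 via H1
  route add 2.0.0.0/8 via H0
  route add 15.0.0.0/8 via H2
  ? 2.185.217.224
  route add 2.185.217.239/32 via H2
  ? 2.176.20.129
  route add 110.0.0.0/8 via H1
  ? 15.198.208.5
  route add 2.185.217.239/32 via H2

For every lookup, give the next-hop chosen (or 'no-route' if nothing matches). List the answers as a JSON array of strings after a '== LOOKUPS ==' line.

Apply in order:
  add 0.0.0.0/1 -> H2 at depth 1
  add 110.74.10.0/24 -> H0 at depth 24
  del 0.0.0.0/1 (clear depth 1)
  del 110.74.10.0/24 (clear depth 24)
  add 2.185.217.224/28 -> H1 at depth 28
  add 2.0.0.0/8 -> H2 at depth 8
  Q 2.185.217.224: descend 0000001010111001110110011110 ; hops seen [H2,H1] ; pick H1
  del 2.185.217.224/28 (clear depth 28)
  del 2.0.0.0/8 (clear depth 8)
  add 2.176.0.0/12 -> H1 at depth 12
  Q 73.127.182.185: descend 01 ; hops seen [∅] ; pick no-route
  Q 2.176.0.6: descend 000000101011 ; hops seen [H1] ; pick H1
  del 2.176.0.0/12 (clear depth 12)
  add 85.250.64.0/23 -> H3 at depth 23
  add 85.0.0.0/8 -> H3 at depth 8
  add 0.0.0.0/0 -> H3 at depth 0
  add 15.198.208.0/28 -> H3 at depth 28
  Q 85.0.0.189: descend 01010101 ; hops seen [H3,H3] ; pick H3
  add 85.240.0.0/12 -> H3 at depth 12
  Q 184.75.90.220: descend ε ; hops seen [H3] ; pick H3
  Q 3.215.13.66: descend 0000001 ; hops seen [H3] ; pick H3
  add 110.74.10.6/32 -> H2 at depth 32
  Q 85.0.0.0: descend 01010101 ; hops seen [H3,H3] ; pick H3
  Q 85.0.0.3: descend 01010101 ; hops seen [H3,H3] ; pick H3
  add 110.74.10.0/24 -> H2 at depth 24
  add 2.176.0.0/12 -> H0 at depth 12
  Q 110.74.10.6: descend 01101110010010100000101000000110 ; hops seen [H3,H2,H2] ; pick H2
  Q 85.0.0.0: descend 01010101 ; hops seen [H3,H3] ; pick H3
  add 110.64.0.0/12 -> H2 at depth 12
  add 2.185.217.224/28 -> H1 at depth 28
  add 2.0.0.0/8 -> H0 at depth 8
  add 15.0.0.0/8 -> H2 at depth 8
  Q 2.185.217.224: descend 0000001010111001110110011110 ; hops seen [H3,H0,H0,H1] ; pick H1
  add 2.185.217.239/32 -> H2 at depth 32
  Q 2.176.20.129: descend 000000101011 ; hops seen [H3,H0,H0] ; pick H0
  add 110.0.0.0/8 -> H1 at depth 8
  Q 15.198.208.5: descend 0000111111000110110100000000 ; hops seen [H3,H2,H3] ; pick H3
  add 2.185.217.239/32 -> H2 at depth 32

== LOOKUPS ==
["H1","no-route","H1","H3","H3","H3","H3","H3","H2","H3","H1","H0","H3"]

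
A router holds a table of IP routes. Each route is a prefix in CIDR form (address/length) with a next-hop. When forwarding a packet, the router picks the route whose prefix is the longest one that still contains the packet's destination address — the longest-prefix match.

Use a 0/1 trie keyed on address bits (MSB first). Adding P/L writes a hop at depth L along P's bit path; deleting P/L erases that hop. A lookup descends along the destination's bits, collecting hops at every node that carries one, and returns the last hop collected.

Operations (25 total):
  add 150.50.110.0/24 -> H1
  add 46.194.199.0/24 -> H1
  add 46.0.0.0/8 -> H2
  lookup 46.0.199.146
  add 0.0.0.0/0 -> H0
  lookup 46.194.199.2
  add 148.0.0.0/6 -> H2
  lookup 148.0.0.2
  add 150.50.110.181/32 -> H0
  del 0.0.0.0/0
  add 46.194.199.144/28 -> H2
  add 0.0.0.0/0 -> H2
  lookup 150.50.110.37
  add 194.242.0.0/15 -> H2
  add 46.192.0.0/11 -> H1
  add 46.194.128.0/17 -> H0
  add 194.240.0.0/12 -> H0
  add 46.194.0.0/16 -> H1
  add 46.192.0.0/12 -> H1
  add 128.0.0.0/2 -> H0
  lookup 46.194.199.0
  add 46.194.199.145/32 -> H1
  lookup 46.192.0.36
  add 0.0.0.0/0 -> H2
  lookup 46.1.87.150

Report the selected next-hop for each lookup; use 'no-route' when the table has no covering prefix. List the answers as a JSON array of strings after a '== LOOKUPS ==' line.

Trace:
  + 150.50.110.0/24 (H1) depth=24
  + 46.194.199.0/24 (H1) depth=24
  + 46.0.0.0/8 (H2) depth=8
  ? 46.0.199.146  path d0:-→d1:-→d2:-→d3:-→d4:-→d5:-→d6:-→d7:-→d8:H2  best=H2
  + 0.0.0.0/0 (H0) depth=0
  ? 46.194.199.2  path d0:H0→d1:-→d2:-→d3:-→d4:-→d5:-→d6:-→d7:-→d8:H2→d9:-→d10:-→d11:-→d12:-→d13:-→d14:-→d15:-→d16:-→d17:-→d18:-→d19:-→d20:-→d21:-→d22:-→d23:-→d24:H1  best=H1
  + 148.0.0.0/6 (H2) depth=6
  ? 148.0.0.2  path d0:H0→d1:-→d2:-→d3:-→d4:-→d5:-→d6:H2  best=H2
  + 150.50.110.181/32 (H0) depth=32
  del 0.0.0.0/0 (clear depth 0)
  + 46.194.199.144/28 (H2) depth=28
  + 0.0.0.0/0 (H2) depth=0
  ? 150.50.110.37  path d0:H2→d1:-→d2:-→d3:-→d4:-→d5:-→d6:H2→d7:-→d8:-→d9:-→d10:-→d11:-→d12:-→d13:-→d14:-→d15:-→d16:-→d17:-→d18:-→d19:-→d20:-→d21:-→d22:-→d23:-→d24:H1  best=H1
  + 194.242.0.0/15 (H2) depth=15
  + 46.192.0.0/11 (H1) depth=11
  + 46.194.128.0/17 (H0) depth=17
  + 194.240.0.0/12 (H0) depth=12
  + 46.194.0.0/16 (H1) depth=16
  + 46.192.0.0/12 (H1) depth=12
  + 128.0.0.0/2 (H0) depth=2
  ? 46.194.199.0  path d0:H2→d1:-→d2:-→d3:-→d4:-→d5:-→d6:-→d7:-→d8:H2→d9:-→d10:-→d11:H1→d12:H1→d13:-→d14:-→d15:-→d16:H1→d17:H0→d18:-→d19:-→d20:-→d21:-→d22:-→d23:-→d24:H1  best=H1
  + 46.194.199.145/32 (H1) depth=32
  ? 46.192.0.36  path d0:H2→d1:-→d2:-→d3:-→d4:-→d5:-→d6:-→d7:-→d8:H2→d9:-→d10:-→d11:H1→d12:H1→d13:-→d14:-  best=H1
  + 0.0.0.0/0 (H2) depth=0
  ? 46.1.87.150  path d0:H2→d1:-→d2:-→d3:-→d4:-→d5:-→d6:-→d7:-→d8:H2  best=H2

== LOOKUPS ==
["H2","H1","H2","H1","H1","H1","H2"]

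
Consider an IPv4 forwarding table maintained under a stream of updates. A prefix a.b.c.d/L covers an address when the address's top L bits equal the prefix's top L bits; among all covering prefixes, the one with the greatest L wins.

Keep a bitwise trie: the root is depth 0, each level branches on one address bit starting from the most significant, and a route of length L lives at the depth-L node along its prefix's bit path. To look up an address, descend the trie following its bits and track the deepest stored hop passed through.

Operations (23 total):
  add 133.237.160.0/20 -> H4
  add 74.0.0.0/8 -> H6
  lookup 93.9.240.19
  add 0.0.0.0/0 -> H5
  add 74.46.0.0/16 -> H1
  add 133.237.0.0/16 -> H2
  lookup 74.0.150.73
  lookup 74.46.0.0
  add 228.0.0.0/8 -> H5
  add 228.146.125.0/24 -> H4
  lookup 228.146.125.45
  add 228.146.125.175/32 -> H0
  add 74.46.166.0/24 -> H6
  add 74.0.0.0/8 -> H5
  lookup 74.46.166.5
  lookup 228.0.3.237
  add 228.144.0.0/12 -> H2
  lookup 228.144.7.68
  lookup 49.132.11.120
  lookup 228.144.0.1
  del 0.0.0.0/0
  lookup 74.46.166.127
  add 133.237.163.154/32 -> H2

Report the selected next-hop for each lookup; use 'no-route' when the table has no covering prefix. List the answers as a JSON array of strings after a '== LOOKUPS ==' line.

Trace:
  + 133.237.160.0/20 (H4) depth=20
  + 74.0.0.0/8 (H6) depth=8
  ? 93.9.240.19  path d0:-→d1:-→d2:-→d3:-  best=no-route
  + 0.0.0.0/0 (H5) depth=0
  + 74.46.0.0/16 (H1) depth=16
  + 133.237.0.0/16 (H2) depth=16
  ? 74.0.150.73  path d0:H5→d1:-→d2:-→d3:-→d4:-→d5:-→d6:-→d7:-→d8:H6→d9:-→d10:-  best=H6
  ? 74.46.0.0  path d0:H5→d1:-→d2:-→d3:-→d4:-→d5:-→d6:-→d7:-→d8:H6→d9:-→d10:-→d11:-→d12:-→d13:-→d14:-→d15:-→d16:H1  best=H1
  + 228.0.0.0/8 (H5) depth=8
  + 228.146.125.0/24 (H4) depth=24
  ? 228.146.125.45  path d0:H5→d1:-→d2:-→d3:-→d4:-→d5:-→d6:-→d7:-→d8:H5→d9:-→d10:-→d11:-→d12:-→d13:-→d14:-→d15:-→d16:-→d17:-→d18:-→d19:-→d20:-→d21:-→d22:-→d23:-→d24:H4  best=H4
  + 228.146.125.175/32 (H0) depth=32
  + 74.46.166.0/24 (H6) depth=24
  + 74.0.0.0/8 (H5) depth=8
  ? 74.46.166.5  path d0:H5→d1:-→d2:-→d3:-→d4:-→d5:-→d6:-→d7:-→d8:H5→d9:-→d10:-→d11:-→d12:-→d13:-→d14:-→d15:-→d16:H1→d17:-→d18:-→d19:-→d20:-→d21:-→d22:-→d23:-→d24:H6  best=H6
  ? 228.0.3.237  path d0:H5→d1:-→d2:-→d3:-→d4:-→d5:-→d6:-→d7:-→d8:H5  best=H5
  + 228.144.0.0/12 (H2) depth=12
  ? 228.144.7.68  path d0:H5→d1:-→d2:-→d3:-→d4:-→d5:-→d6:-→d7:-→d8:H5→d9:-→d10:-→d11:-→d12:H2→d13:-→d14:-  best=H2
  ? 49.132.11.120  path d0:H5→d1:-  best=H5
  ? 228.144.0.1  path d0:H5→d1:-→d2:-→d3:-→d4:-→d5:-→d6:-→d7:-→d8:H5→d9:-→d10:-→d11:-→d12:H2→d13:-→d14:-  best=H2
  del 0.0.0.0/0 (clear depth 0)
  ? 74.46.166.127  path d0:-→d1:-→d2:-→d3:-→d4:-→d5:-→d6:-→d7:-→d8:H5→d9:-→d10:-→d11:-→d12:-→d13:-→d14:-→d15:-→d16:H1→d17:-→d18:-→d19:-→d20:-→d21:-→d22:-→d23:-→d24:H6  best=H6
  + 133.237.163.154/32 (H2) depth=32

== LOOKUPS ==
["no-route","H6","H1","H4","H6","H5","H2","H5","H2","H6"]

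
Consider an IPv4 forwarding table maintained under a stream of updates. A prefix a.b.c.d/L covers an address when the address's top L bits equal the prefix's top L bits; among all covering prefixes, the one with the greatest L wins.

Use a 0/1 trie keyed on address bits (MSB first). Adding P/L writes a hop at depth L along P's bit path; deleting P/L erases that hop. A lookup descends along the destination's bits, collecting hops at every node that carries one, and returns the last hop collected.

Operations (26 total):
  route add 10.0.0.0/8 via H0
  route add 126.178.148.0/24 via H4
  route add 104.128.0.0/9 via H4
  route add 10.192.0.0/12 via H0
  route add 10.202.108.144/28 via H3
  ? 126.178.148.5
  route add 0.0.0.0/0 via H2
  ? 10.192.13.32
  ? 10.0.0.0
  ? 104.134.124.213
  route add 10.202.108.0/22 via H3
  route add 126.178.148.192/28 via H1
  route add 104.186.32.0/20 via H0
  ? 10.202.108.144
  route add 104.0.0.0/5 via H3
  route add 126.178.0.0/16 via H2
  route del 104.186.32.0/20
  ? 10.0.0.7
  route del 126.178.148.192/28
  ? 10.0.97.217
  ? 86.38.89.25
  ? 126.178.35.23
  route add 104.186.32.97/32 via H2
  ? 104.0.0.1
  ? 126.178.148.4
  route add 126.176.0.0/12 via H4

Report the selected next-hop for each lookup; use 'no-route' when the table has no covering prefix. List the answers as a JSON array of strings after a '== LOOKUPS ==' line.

Trace:
  + 10.0.0.0/8 (H0) depth=8
  + 126.178.148.0/24 (H4) depth=24
  + 104.128.0.0/9 (H4) depth=9
  + 10.192.0.0/12 (H0) depth=12
  + 10.202.108.144/28 (H3) depth=28
  lookup 126.178.148.5: bits 011111101011001010010100 walk d0:-→d1:-→d2:-→d3:-→d4:-→d5:-→d6:-→d7:-→d8:-→d9:-→d10:-→d11:-→d12:-→d13:-→d14:-→d15:-→d16:-→d17:-→d18:-→d19:-→d20:-→d21:-→d22:-→d23:-→d24:H4 -> H4
  + 0.0.0.0/0 (H2) depth=0
  lookup 10.192.13.32: bits 000010101100 walk d0:H2→d1:-→d2:-→d3:-→d4:-→d5:-→d6:-→d7:-→d8:H0→d9:-→d10:-→d11:-→d12:H0 -> H0
  lookup 10.0.0.0: bits 00001010 walk d0:H2→d1:-→d2:-→d3:-→d4:-→d5:-→d6:-→d7:-→d8:H0 -> H0
  lookup 104.134.124.213: bits 011010001 walk d0:H2→d1:-→d2:-→d3:-→d4:-→d5:-→d6:-→d7:-→d8:-→d9:H4 -> H4
  + 10.202.108.0/22 (H3) depth=22
  + 126.178.148.192/28 (H1) depth=28
  + 104.186.32.0/20 (H0) depth=20
  lookup 10.202.108.144: bits 0000101011001010011011001001 walk d0:H2→d1:-→d2:-→d3:-→d4:-→d5:-→d6:-→d7:-→d8:H0→d9:-→d10:-→d11:-→d12:H0→d13:-→d14:-→d15:-→d16:-→d17:-→d18:-→d19:-→d20:-→d21:-→d22:H3→d23:-→d24:-→d25:-→d26:-→d27:-→d28:H3 -> H3
  + 104.0.0.0/5 (H3) depth=5
  + 126.178.0.0/16 (H2) depth=16
  del 104.186.32.0/20 (clear depth 20)
  lookup 10.0.0.7: bits 00001010 walk d0:H2→d1:-→d2:-→d3:-→d4:-→d5:-→d6:-→d7:-→d8:H0 -> H0
  del 126.178.148.192/28 (clear depth 28)
  lookup 10.0.97.217: bits 00001010 walk d0:H2→d1:-→d2:-→d3:-→d4:-→d5:-→d6:-→d7:-→d8:H0 -> H0
  lookup 86.38.89.25: bits 01 walk d0:H2→d1:-→d2:- -> H2
  lookup 126.178.35.23: bits 0111111010110010 walk d0:H2→d1:-→d2:-→d3:-→d4:-→d5:-→d6:-→d7:-→d8:-→d9:-→d10:-→d11:-→d12:-→d13:-→d14:-→d15:-→d16:H2 -> H2
  + 104.186.32.97/32 (H2) depth=32
  lookup 104.0.0.1: bits 01101000 walk d0:H2→d1:-→d2:-→d3:-→d4:-→d5:H3→d6:-→d7:-→d8:- -> H3
  lookup 126.178.148.4: bits 011111101011001010010100 walk d0:H2→d1:-→d2:-→d3:-→d4:-→d5:-→d6:-→d7:-→d8:-→d9:-→d10:-→d11:-→d12:-→d13:-→d14:-→d15:-→d16:H2→d17:-→d18:-→d19:-→d20:-→d21:-→d22:-→d23:-→d24:H4 -> H4
  + 126.176.0.0/12 (H4) depth=12

== LOOKUPS ==
["H4","H0","H0","H4","H3","H0","H0","H2","H2","H3","H4"]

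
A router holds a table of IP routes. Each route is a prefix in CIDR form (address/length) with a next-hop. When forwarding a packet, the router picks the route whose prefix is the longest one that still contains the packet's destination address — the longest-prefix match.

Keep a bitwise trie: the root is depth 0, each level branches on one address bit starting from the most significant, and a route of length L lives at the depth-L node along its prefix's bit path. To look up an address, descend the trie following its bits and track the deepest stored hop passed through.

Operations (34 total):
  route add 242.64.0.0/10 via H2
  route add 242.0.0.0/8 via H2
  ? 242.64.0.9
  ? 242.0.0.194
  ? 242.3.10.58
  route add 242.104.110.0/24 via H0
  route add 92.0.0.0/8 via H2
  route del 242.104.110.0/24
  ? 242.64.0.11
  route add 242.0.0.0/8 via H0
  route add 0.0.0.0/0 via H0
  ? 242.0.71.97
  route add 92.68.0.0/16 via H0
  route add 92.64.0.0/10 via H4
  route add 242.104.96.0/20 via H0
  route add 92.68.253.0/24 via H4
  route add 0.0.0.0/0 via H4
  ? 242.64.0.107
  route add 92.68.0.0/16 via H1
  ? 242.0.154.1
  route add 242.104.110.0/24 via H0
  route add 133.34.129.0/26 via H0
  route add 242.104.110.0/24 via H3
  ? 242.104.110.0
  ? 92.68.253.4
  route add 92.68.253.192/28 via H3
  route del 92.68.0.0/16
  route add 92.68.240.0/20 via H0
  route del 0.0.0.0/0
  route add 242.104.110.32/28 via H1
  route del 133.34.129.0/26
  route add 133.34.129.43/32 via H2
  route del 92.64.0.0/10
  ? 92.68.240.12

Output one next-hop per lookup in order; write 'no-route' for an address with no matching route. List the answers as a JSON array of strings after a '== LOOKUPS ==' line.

Trace:
  + 242.64.0.0/10 (H2) depth=10
  + 242.0.0.0/8 (H2) depth=8
  lookup 242.64.0.9: bits 1111001001 walk d0:-→d1:-→d2:-→d3:-→d4:-→d5:-→d6:-→d7:-→d8:H2→d9:-→d10:H2 -> H2
  lookup 242.0.0.194: bits 111100100 walk d0:-→d1:-→d2:-→d3:-→d4:-→d5:-→d6:-→d7:-→d8:H2→d9:- -> H2
  lookup 242.3.10.58: bits 111100100 walk d0:-→d1:-→d2:-→d3:-→d4:-→d5:-→d6:-→d7:-→d8:H2→d9:- -> H2
  + 242.104.110.0/24 (H0) depth=24
  + 92.0.0.0/8 (H2) depth=8
  - 242.104.110.0/24 clear@24
  lookup 242.64.0.11: bits 1111001001 walk d0:-→d1:-→d2:-→d3:-→d4:-→d5:-→d6:-→d7:-→d8:H2→d9:-→d10:H2 -> H2
  + 242.0.0.0/8 (H0) depth=8
  + 0.0.0.0/0 (H0) depth=0
  lookup 242.0.71.97: bits 111100100 walk d0:H0→d1:-→d2:-→d3:-→d4:-→d5:-→d6:-→d7:-→d8:H0→d9:- -> H0
  + 92.68.0.0/16 (H0) depth=16
  + 92.64.0.0/10 (H4) depth=10
  + 242.104.96.0/20 (H0) depth=20
  + 92.68.253.0/24 (H4) depth=24
  + 0.0.0.0/0 (H4) depth=0
  lookup 242.64.0.107: bits 1111001001 walk d0:H4→d1:-→d2:-→d3:-→d4:-→d5:-→d6:-→d7:-→d8:H0→d9:-→d10:H2 -> H2
  + 92.68.0.0/16 (H1) depth=16
  lookup 242.0.154.1: bits 111100100 walk d0:H4→d1:-→d2:-→d3:-→d4:-→d5:-→d6:-→d7:-→d8:H0→d9:- -> H0
  + 242.104.110.0/24 (H0) depth=24
  + 133.34.129.0/26 (H0) depth=26
  + 242.104.110.0/24 (H3) depth=24
  lookup 242.104.110.0: bits 111100100110100001101110 walk d0:H4→d1:-→d2:-→d3:-→d4:-→d5:-→d6:-→d7:-→d8:H0→d9:-→d10:H2→d11:-→d12:-→d13:-→d14:-→d15:-→d16:-→d17:-→d18:-→d19:-→d20:H0→d21:-→d22:-→d23:-→d24:H3 -> H3
  lookup 92.68.253.4: bits 010111000100010011111101 walk d0:H4→d1:-→d2:-→d3:-→d4:-→d5:-→d6:-→d7:-→d8:H2→d9:-→d10:H4→d11:-→d12:-→d13:-→d14:-→d15:-→d16:H1→d17:-→d18:-→d19:-→d20:-→d21:-→d22:-→d23:-→d24:H4 -> H4
  + 92.68.253.192/28 (H3) depth=28
  - 92.68.0.0/16 clear@16
  + 92.68.240.0/20 (H0) depth=20
  - 0.0.0.0/0 clear@0
  + 242.104.110.32/28 (H1) depth=28
  - 133.34.129.0/26 clear@26
  + 133.34.129.43/32 (H2) depth=32
  - 92.64.0.0/10 clear@10
  lookup 92.68.240.12: bits 01011100010001001111 walk d0:-→d1:-→d2:-→d3:-→d4:-→d5:-→d6:-→d7:-→d8:H2→d9:-→d10:-→d11:-→d12:-→d13:-→d14:-→d15:-→d16:-→d17:-→d18:-→d19:-→d20:H0 -> H0

== LOOKUPS ==
["H2","H2","H2","H2","H0","H2","H0","H3","H4","H0"]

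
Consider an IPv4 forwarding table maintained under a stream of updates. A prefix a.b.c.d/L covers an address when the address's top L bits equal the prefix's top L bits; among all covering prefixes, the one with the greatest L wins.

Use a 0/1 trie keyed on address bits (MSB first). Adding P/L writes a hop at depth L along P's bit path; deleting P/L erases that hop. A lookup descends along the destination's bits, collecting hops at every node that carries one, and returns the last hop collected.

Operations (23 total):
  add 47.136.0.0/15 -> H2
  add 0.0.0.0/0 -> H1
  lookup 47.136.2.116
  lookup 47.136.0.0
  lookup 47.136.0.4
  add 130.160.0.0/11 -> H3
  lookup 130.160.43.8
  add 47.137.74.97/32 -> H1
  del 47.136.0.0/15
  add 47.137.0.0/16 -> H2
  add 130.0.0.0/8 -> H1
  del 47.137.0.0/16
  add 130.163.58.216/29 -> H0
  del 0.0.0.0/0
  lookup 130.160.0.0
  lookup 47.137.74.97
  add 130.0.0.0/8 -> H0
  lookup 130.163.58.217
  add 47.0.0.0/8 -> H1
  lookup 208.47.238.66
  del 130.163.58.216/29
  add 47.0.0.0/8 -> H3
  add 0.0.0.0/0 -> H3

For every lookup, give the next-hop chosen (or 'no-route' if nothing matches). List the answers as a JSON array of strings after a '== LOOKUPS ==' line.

Apply in order:
  add 47.136.0.0/15 -> H2 at depth 15
  add 0.0.0.0/0 -> H1 at depth 0
  Q 47.136.2.116: descend 001011111000100 ; hops seen [H1,H2] ; pick H2
  Q 47.136.0.0: descend 001011111000100 ; hops seen [H1,H2] ; pick H2
  Q 47.136.0.4: descend 001011111000100 ; hops seen [H1,H2] ; pick H2
  add 130.160.0.0/11 -> H3 at depth 11
  Q 130.160.43.8: descend 10000010101 ; hops seen [H1,H3] ; pick H3
  add 47.137.74.97/32 -> H1 at depth 32
  - 47.136.0.0/15 clear@15
  add 47.137.0.0/16 -> H2 at depth 16
  add 130.0.0.0/8 -> H1 at depth 8
  - 47.137.0.0/16 clear@16
  add 130.163.58.216/29 -> H0 at depth 29
  - 0.0.0.0/0 clear@0
  Q 130.160.0.0: descend 10000010101000 ; hops seen [H1,H3] ; pick H3
  Q 47.137.74.97: descend 00101111100010010100101001100001 ; hops seen [H1] ; pick H1
  add 130.0.0.0/8 -> H0 at depth 8
  Q 130.163.58.217: descend 10000010101000110011101011011 ; hops seen [H0,H3,H0] ; pick H0
  add 47.0.0.0/8 -> H1 at depth 8
  Q 208.47.238.66: descend 1 ; hops seen [∅] ; pick no-route
  - 130.163.58.216/29 clear@29
  add 47.0.0.0/8 -> H3 at depth 8
  add 0.0.0.0/0 -> H3 at depth 0

== LOOKUPS ==
["H2","H2","H2","H3","H3","H1","H0","no-route"]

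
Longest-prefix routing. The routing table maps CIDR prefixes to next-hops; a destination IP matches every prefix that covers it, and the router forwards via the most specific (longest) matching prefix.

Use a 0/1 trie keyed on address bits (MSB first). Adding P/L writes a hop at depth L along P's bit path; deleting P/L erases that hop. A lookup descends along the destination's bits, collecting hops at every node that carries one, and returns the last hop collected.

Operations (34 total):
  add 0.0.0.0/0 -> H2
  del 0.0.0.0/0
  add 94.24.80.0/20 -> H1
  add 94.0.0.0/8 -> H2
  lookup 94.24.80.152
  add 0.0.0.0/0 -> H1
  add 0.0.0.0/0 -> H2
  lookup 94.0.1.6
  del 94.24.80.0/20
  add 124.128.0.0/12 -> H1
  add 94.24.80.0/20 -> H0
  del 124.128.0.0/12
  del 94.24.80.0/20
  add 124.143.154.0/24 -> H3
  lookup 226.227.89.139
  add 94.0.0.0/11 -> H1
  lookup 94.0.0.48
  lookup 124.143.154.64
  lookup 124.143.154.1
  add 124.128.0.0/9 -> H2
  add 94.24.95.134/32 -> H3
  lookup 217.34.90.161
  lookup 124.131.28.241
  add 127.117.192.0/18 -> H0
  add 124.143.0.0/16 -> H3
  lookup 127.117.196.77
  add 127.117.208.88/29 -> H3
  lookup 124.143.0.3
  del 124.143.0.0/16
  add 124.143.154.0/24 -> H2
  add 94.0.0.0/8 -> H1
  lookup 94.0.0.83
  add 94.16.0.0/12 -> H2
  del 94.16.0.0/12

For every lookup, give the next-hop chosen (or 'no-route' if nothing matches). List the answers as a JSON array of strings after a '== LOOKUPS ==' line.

Process each operation:
  add 0.0.0.0/0 -> H2 at depth 0
  del 0.0.0.0/0 (clear depth 0)
  add 94.24.80.0/20 -> H1 at depth 20
  add 94.0.0.0/8 -> H2 at depth 8
  ? 94.24.80.152  path d0:-→d1:-→d2:-→d3:-→d4:-→d5:-→d6:-→d7:-→d8:H2→d9:-→d10:-→d11:-→d12:-→d13:-→d14:-→d15:-→d16:-→d17:-→d18:-→d19:-→d20:H1  best=H1
  add 0.0.0.0/0 -> H1 at depth 0
  add 0.0.0.0/0 -> H2 at depth 0
  ? 94.0.1.6  path d0:H2→d1:-→d2:-→d3:-→d4:-→d5:-→d6:-→d7:-→d8:H2→d9:-→d10:-→d11:-  best=H2
  del 94.24.80.0/20 (clear depth 20)
  add 124.128.0.0/12 -> H1 at depth 12
  add 94.24.80.0/20 -> H0 at depth 20
  del 124.128.0.0/12 (clear depth 12)
  del 94.24.80.0/20 (clear depth 20)
  add 124.143.154.0/24 -> H3 at depth 24
  ? 226.227.89.139  path d0:H2  best=H2
  add 94.0.0.0/11 -> H1 at depth 11
  ? 94.0.0.48  path d0:H2→d1:-→d2:-→d3:-→d4:-→d5:-→d6:-→d7:-→d8:H2→d9:-→d10:-→d11:H1  best=H1
  ? 124.143.154.64  path d0:H2→d1:-→d2:-→d3:-→d4:-→d5:-→d6:-→d7:-→d8:-→d9:-→d10:-→d11:-→d12:-→d13:-→d14:-→d15:-→d16:-→d17:-→d18:-→d19:-→d20:-→d21:-→d22:-→d23:-→d24:H3  best=H3
  ? 124.143.154.1  path d0:H2→d1:-→d2:-→d3:-→d4:-→d5:-→d6:-→d7:-→d8:-→d9:-→d10:-→d11:-→d12:-→d13:-→d14:-→d15:-→d16:-→d17:-→d18:-→d19:-→d20:-→d21:-→d22:-→d23:-→d24:H3  best=H3
  add 124.128.0.0/9 -> H2 at depth 9
  add 94.24.95.134/32 -> H3 at depth 32
  ? 217.34.90.161  path d0:H2  best=H2
  ? 124.131.28.241  path d0:H2→d1:-→d2:-→d3:-→d4:-→d5:-→d6:-→d7:-→d8:-→d9:H2→d10:-→d11:-→d12:-  best=H2
  add 127.117.192.0/18 -> H0 at depth 18
  add 124.143.0.0/16 -> H3 at depth 16
  ? 127.117.196.77  path d0:H2→d1:-→d2:-→d3:-→d4:-→d5:-→d6:-→d7:-→d8:-→d9:-→d10:-→d11:-→d12:-→d13:-→d14:-→d15:-→d16:-→d17:-→d18:H0  best=H0
  add 127.117.208.88/29 -> H3 at depth 29
  ? 124.143.0.3  path d0:H2→d1:-→d2:-→d3:-→d4:-→d5:-→d6:-→d7:-→d8:-→d9:H2→d10:-→d11:-→d12:-→d13:-→d14:-→d15:-→d16:H3  best=H3
  del 124.143.0.0/16 (clear depth 16)
  add 124.143.154.0/24 -> H2 at depth 24
  add 94.0.0.0/8 -> H1 at depth 8
  ? 94.0.0.83  path d0:H2→d1:-→d2:-→d3:-→d4:-→d5:-→d6:-→d7:-→d8:H1→d9:-→d10:-→d11:H1  best=H1
  add 94.16.0.0/12 -> H2 at depth 12
  del 94.16.0.0/12 (clear depth 12)

== LOOKUPS ==
["H1","H2","H2","H1","H3","H3","H2","H2","H0","H3","H1"]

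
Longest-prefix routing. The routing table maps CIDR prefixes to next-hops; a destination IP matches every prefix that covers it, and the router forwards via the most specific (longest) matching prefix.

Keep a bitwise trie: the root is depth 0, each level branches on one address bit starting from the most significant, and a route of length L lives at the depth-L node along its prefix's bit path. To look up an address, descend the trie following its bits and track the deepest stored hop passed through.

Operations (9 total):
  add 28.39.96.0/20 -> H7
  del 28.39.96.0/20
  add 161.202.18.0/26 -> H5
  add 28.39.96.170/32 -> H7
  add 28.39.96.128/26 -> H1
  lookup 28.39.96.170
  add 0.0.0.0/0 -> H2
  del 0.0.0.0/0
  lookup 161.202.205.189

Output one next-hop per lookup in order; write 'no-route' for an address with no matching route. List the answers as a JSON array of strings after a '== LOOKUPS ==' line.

Trace:
  add 28.39.96.0/20 -> H7 at depth 20
  del 28.39.96.0/20 (clear depth 20)
  add 161.202.18.0/26 -> H5 at depth 26
  add 28.39.96.170/32 -> H7 at depth 32
  add 28.39.96.128/26 -> H1 at depth 26
  Q 28.39.96.170: descend 00011100001001110110000010101010 ; hops seen [H1,H7] ; pick H7
  add 0.0.0.0/0 -> H2 at depth 0
  del 0.0.0.0/0 (clear depth 0)
  Q 161.202.205.189: descend 1010000111001010 ; hops seen [∅] ; pick no-route

== LOOKUPS ==
["H7","no-route"]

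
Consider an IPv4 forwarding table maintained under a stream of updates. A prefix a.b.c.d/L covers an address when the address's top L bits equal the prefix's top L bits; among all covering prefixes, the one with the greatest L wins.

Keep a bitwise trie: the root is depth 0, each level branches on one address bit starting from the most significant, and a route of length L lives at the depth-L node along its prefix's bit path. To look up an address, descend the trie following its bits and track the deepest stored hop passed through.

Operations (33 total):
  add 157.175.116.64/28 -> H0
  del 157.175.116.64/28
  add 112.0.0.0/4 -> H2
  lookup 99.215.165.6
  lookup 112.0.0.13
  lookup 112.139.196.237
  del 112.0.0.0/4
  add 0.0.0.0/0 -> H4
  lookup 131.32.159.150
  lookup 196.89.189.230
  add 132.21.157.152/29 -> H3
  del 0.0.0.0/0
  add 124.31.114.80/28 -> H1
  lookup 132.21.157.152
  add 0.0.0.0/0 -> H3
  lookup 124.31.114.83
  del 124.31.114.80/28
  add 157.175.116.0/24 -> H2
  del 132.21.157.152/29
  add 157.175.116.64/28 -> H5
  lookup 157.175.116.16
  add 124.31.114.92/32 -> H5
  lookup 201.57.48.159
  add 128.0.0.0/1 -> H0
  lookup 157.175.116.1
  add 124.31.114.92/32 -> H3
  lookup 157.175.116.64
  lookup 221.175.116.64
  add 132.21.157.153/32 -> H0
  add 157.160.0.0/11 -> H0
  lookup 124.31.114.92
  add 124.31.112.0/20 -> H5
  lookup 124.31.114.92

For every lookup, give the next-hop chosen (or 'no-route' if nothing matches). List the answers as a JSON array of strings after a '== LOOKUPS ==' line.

Process each operation:
  + 157.175.116.64/28 (H0) depth=28
  del 157.175.116.64/28 (clear depth 28)
  + 112.0.0.0/4 (H2) depth=4
  Q 99.215.165.6: descend 011 ; hops seen [∅] ; pick no-route
  Q 112.0.0.13: descend 0111 ; hops seen [H2] ; pick H2
  Q 112.139.196.237: descend 0111 ; hops seen [H2] ; pick H2
  del 112.0.0.0/4 (clear depth 4)
  + 0.0.0.0/0 (H4) depth=0
  Q 131.32.159.150: descend 100 ; hops seen [H4] ; pick H4
  Q 196.89.189.230: descend 1 ; hops seen [H4] ; pick H4
  + 132.21.157.152/29 (H3) depth=29
  del 0.0.0.0/0 (clear depth 0)
  + 124.31.114.80/28 (H1) depth=28
  Q 132.21.157.152: descend 10000100000101011001110110011 ; hops seen [H3] ; pick H3
  + 0.0.0.0/0 (H3) depth=0
  Q 124.31.114.83: descend 0111110000011111011100100101 ; hops seen [H3,H1] ; pick H1
  del 124.31.114.80/28 (clear depth 28)
  + 157.175.116.0/24 (H2) depth=24
  del 132.21.157.152/29 (clear depth 29)
  + 157.175.116.64/28 (H5) depth=28
  Q 157.175.116.16: descend 1001110110101111011101000 ; hops seen [H3,H2] ; pick H2
  + 124.31.114.92/32 (H5) depth=32
  Q 201.57.48.159: descend 1 ; hops seen [H3] ; pick H3
  + 128.0.0.0/1 (H0) depth=1
  Q 157.175.116.1: descend 1001110110101111011101000 ; hops seen [H3,H0,H2] ; pick H2
  + 124.31.114.92/32 (H3) depth=32
  Q 157.175.116.64: descend 1001110110101111011101000100 ; hops seen [H3,H0,H2,H5] ; pick H5
  Q 221.175.116.64: descend 1 ; hops seen [H3,H0] ; pick H0
  + 132.21.157.153/32 (H0) depth=32
  + 157.160.0.0/11 (H0) depth=11
  Q 124.31.114.92: descend 01111100000111110111001001011100 ; hops seen [H3,H3] ; pick H3
  + 124.31.112.0/20 (H5) depth=20
  Q 124.31.114.92: descend 01111100000111110111001001011100 ; hops seen [H3,H5,H3] ; pick H3

== LOOKUPS ==
["no-route","H2","H2","H4","H4","H3","H1","H2","H3","H2","H5","H0","H3","H3"]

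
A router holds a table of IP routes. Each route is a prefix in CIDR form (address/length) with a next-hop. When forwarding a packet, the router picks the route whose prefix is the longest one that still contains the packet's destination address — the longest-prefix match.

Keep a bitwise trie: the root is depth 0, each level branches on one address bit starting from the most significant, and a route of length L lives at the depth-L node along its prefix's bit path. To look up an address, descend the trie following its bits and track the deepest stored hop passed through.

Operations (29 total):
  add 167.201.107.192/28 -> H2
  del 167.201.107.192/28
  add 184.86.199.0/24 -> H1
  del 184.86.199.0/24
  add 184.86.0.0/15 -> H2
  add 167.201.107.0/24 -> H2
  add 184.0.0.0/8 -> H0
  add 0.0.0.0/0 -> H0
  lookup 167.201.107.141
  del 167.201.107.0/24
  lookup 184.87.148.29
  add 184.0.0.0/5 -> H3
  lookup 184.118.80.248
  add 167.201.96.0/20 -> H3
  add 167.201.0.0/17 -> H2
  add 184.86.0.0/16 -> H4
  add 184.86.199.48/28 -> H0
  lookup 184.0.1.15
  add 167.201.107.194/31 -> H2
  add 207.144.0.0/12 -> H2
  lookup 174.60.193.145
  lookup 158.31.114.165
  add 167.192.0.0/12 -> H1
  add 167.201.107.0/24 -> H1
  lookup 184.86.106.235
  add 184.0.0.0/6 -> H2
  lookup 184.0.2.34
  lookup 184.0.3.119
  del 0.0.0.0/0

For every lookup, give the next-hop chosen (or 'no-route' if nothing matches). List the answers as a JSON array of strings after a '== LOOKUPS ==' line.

Process each operation:
  add 167.201.107.192/28 -> H2 at depth 28
  - 167.201.107.192/28 clear@28
  add 184.86.199.0/24 -> H1 at depth 24
  - 184.86.199.0/24 clear@24
  add 184.86.0.0/15 -> H2 at depth 15
  add 167.201.107.0/24 -> H2 at depth 24
  add 184.0.0.0/8 -> H0 at depth 8
  add 0.0.0.0/0 -> H0 at depth 0
  Q 167.201.107.141: descend 1010011111001001011010111 ; hops seen [H0,H2] ; pick H2
  - 167.201.107.0/24 clear@24
  Q 184.87.148.29: descend 101110000101011 ; hops seen [H0,H0,H2] ; pick H2
  add 184.0.0.0/5 -> H3 at depth 5
  Q 184.118.80.248: descend 1011100001 ; hops seen [H0,H3,H0] ; pick H0
  add 167.201.96.0/20 -> H3 at depth 20
  add 167.201.0.0/17 -> H2 at depth 17
  add 184.86.0.0/16 -> H4 at depth 16
  add 184.86.199.48/28 -> H0 at depth 28
  Q 184.0.1.15: descend 101110000 ; hops seen [H0,H3,H0] ; pick H0
  add 167.201.107.194/31 -> H2 at depth 31
  add 207.144.0.0/12 -> H2 at depth 12
  Q 174.60.193.145: descend 1010 ; hops seen [H0] ; pick H0
  Q 158.31.114.165: descend 10 ; hops seen [H0] ; pick H0
  add 167.192.0.0/12 -> H1 at depth 12
  add 167.201.107.0/24 -> H1 at depth 24
  Q 184.86.106.235: descend 1011100001010110 ; hops seen [H0,H3,H0,H2,H4] ; pick H4
  add 184.0.0.0/6 -> H2 at depth 6
  Q 184.0.2.34: descend 101110000 ; hops seen [H0,H3,H2,H0] ; pick H0
  Q 184.0.3.119: descend 101110000 ; hops seen [H0,H3,H2,H0] ; pick H0
  - 0.0.0.0/0 clear@0

== LOOKUPS ==
["H2","H2","H0","H0","H0","H0","H4","H0","H0"]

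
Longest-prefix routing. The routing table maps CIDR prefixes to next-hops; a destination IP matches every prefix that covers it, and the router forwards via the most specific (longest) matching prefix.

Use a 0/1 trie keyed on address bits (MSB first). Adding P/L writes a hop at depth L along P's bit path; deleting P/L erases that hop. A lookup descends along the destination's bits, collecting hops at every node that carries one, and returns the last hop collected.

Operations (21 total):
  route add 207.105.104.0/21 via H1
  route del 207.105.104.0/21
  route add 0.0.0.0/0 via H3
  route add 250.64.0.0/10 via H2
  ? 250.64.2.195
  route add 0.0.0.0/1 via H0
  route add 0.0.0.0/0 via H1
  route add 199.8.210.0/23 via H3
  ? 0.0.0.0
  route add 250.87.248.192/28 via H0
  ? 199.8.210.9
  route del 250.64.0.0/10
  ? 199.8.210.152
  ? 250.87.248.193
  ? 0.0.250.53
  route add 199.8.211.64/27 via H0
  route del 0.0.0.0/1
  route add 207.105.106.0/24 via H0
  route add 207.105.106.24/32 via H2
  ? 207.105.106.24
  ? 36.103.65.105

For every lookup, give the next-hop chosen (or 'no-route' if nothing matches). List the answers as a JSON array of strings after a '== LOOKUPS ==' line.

Apply in order:
  + 207.105.104.0/21 (H1) depth=21
  - 207.105.104.0/21 clear@21
  + 0.0.0.0/0 (H3) depth=0
  + 250.64.0.0/10 (H2) depth=10
  lookup 250.64.2.195: bits 1111101001 walk d0:H3→d1:-→d2:-→d3:-→d4:-→d5:-→d6:-→d7:-→d8:-→d9:-→d10:H2 -> H2
  + 0.0.0.0/1 (H0) depth=1
  + 0.0.0.0/0 (H1) depth=0
  + 199.8.210.0/23 (H3) depth=23
  lookup 0.0.0.0: bits 0 walk d0:H1→d1:H0 -> H0
  + 250.87.248.192/28 (H0) depth=28
  lookup 199.8.210.9: bits 11000111000010001101001 walk d0:H1→d1:-→d2:-→d3:-→d4:-→d5:-→d6:-→d7:-→d8:-→d9:-→d10:-→d11:-→d12:-→d13:-→d14:-→d15:-→d16:-→d17:-→d18:-→d19:-→d20:-→d21:-→d22:-→d23:H3 -> H3
  - 250.64.0.0/10 clear@10
  lookup 199.8.210.152: bits 11000111000010001101001 walk d0:H1→d1:-→d2:-→d3:-→d4:-→d5:-→d6:-→d7:-→d8:-→d9:-→d10:-→d11:-→d12:-→d13:-→d14:-→d15:-→d16:-→d17:-→d18:-→d19:-→d20:-→d21:-→d22:-→d23:H3 -> H3
  lookup 250.87.248.193: bits 1111101001010111111110001100 walk d0:H1→d1:-→d2:-→d3:-→d4:-→d5:-→d6:-→d7:-→d8:-→d9:-→d10:-→d11:-→d12:-→d13:-→d14:-→d15:-→d16:-→d17:-→d18:-→d19:-→d20:-→d21:-→d22:-→d23:-→d24:-→d25:-→d26:-→d27:-→d28:H0 -> H0
  lookup 0.0.250.53: bits 0 walk d0:H1→d1:H0 -> H0
  + 199.8.211.64/27 (H0) depth=27
  - 0.0.0.0/1 clear@1
  + 207.105.106.0/24 (H0) depth=24
  + 207.105.106.24/32 (H2) depth=32
  lookup 207.105.106.24: bits 11001111011010010110101000011000 walk d0:H1→d1:-→d2:-→d3:-→d4:-→d5:-→d6:-→d7:-→d8:-→d9:-→d10:-→d11:-→d12:-→d13:-→d14:-→d15:-→d16:-→d17:-→d18:-→d19:-→d20:-→d21:-→d22:-→d23:-→d24:H0→d25:-→d26:-→d27:-→d28:-→d29:-→d30:-→d31:-→d32:H2 -> H2
  lookup 36.103.65.105: bits 0 walk d0:H1→d1:- -> H1

== LOOKUPS ==
["H2","H0","H3","H3","H0","H0","H2","H1"]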